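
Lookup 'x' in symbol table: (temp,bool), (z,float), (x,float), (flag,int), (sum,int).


Lookup 'x' → type float


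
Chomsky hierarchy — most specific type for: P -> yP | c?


Right-linear: every RHS is a terminal or a terminal followed by one nonterminal
Classification: Type 3 (Regular)


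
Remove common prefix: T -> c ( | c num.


Common prefix: 'c'
Factored: T -> c T', T' -> ( | num


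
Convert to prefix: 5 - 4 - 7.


left-to-right (same/higher precedence on left): tree is (- (- 5 4) 7)
Prefix: - - 5 4 7


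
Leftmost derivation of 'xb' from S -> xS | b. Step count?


Derivation: S => xS => xb
Steps: 2


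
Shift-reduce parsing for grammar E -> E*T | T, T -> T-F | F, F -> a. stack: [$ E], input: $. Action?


start symbol E on stack, input exhausted
Action: accept


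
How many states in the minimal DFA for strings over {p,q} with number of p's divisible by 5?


Track (count of p) mod 5: states 0..4, accept at 0
Minimal DFA: 5 states


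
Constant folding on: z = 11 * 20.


11 * 20 = 220 at compile time
Optimized: z = 220


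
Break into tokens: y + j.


Scan left to right, longest-match per lexeme
Tokens: ID(y), OP(+), ID(j)


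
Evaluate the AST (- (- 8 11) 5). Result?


Evaluate inner: (- 8 11) = -3
Evaluate root: (- -3 5) = -8
Result: -8


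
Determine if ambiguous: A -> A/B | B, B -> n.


precedence layered via separate nonterminal B: deterministic
Unambiguous


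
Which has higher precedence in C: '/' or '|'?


'/' is multiplicative (level 10); '|' is bitwise OR (level 3)
Higher level binds tighter
'/' has higher precedence than '|'


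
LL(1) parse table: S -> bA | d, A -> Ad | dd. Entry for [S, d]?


For [S, d]: 'd' ∈ FIRST(d)
Entry: S -> d


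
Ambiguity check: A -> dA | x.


right-linear, alternatives start with distinct terminals 'd' vs 'x': unique leftmost derivation
Unambiguous


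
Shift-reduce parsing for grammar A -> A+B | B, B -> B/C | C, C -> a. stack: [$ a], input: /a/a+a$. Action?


'a' on top is the handle for C -> a
Action: reduce (C -> a)


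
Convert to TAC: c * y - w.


Break into single-operator statements:
t1 = c * y
t2 = t1 - w


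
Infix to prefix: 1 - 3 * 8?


'*' binds tighter: tree is (- 1 (* 3 8))
Prefix: - 1 * 3 8


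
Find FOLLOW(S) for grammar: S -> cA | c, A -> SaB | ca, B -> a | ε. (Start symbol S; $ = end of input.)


$ ∈ FOLLOW(S). For each A -> αBβ: add FIRST(β)\{ε} to FOLLOW(B); if β nullable, add FOLLOW(A).
FOLLOW(S) = {$, a}


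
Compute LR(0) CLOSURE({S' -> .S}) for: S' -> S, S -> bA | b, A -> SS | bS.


Start: S' -> .S
For each item with dot before a nonterminal B, add B -> .γ for every B-production
Closure: [S' -> .S, S -> .bA, S -> .b]


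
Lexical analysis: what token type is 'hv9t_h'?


Pattern: letter/underscore followed by alphanumerics, not a keyword
Type: IDENTIFIER


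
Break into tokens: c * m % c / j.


Scan left to right, longest-match per lexeme
Tokens: ID(c), OP(*), ID(m), OP(%), ID(c), OP(/), ID(j)


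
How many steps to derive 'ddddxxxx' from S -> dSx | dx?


Derivation: S => dSx => ddSxx => dddSxxx => ddddxxxx
Steps: 4


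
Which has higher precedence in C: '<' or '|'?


'<' is relational (level 7); '|' is bitwise OR (level 3)
Higher level binds tighter
'<' has higher precedence than '|'


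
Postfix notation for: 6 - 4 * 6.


* has higher precedence, evaluate 4*6 first
Postfix: 6 4 6 * -


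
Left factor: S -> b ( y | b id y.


Common prefix: 'b'
Factored: S -> b S', S' -> ( y | id y


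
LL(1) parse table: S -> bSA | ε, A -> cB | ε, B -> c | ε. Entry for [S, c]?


For [S, c]: ε is nullable and 'c' ∈ FOLLOW(S)
Entry: S -> ε


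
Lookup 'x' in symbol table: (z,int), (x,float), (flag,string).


Lookup 'x' → type float


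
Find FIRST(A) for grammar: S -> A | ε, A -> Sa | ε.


Per alternative of A: FIRST(Sa) = {a}; FIRST(ε) = {ε}
FIRST(A) = {a, ε}


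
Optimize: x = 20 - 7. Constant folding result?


20 - 7 = 13 at compile time
Optimized: x = 13


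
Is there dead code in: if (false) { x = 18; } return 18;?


condition is constant false, so the whole block is unreachable
Dead: 'if (false) { x = 18; }'


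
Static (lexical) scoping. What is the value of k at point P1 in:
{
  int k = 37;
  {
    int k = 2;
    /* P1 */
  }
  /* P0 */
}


k declared in the same block as P1
k = 2


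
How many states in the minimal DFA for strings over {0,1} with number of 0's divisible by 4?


Track (count of 0) mod 4: states 0..3, accept at 0
Minimal DFA: 4 states


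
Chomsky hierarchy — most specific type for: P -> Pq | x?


Left-linear: every RHS is a terminal or one nonterminal followed by a terminal
Classification: Type 3 (Regular)


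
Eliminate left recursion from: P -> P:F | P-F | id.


Left-recursive alternatives: P:F, P-F; non-recursive: id
Introduce P': P -> idP', P' -> :FP' | -FP' | ε


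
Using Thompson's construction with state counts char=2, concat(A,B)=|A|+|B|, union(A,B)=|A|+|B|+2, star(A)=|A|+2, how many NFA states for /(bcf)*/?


Syntax tree has 3 char leaf(s), 0 union(s), 1 star(s)
chars contribute 3×2 = 6; each union adds +2; each star adds +2
Total: 6 + 0 + 2 = 8 states


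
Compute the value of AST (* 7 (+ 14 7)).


Evaluate inner: (+ 14 7) = 21
Evaluate root: (* 7 21) = 147
Result: 147


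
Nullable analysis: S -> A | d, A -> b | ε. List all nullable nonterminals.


A nonterminal is nullable iff some alternative derives ε (directly, or every symbol in it is nullable)
Nullable: {A, S}


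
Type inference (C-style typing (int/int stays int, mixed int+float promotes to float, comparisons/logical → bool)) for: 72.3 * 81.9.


Operand types: float * float
Rule: mixed int/float promotes to float; int/int stays int
Result type: float


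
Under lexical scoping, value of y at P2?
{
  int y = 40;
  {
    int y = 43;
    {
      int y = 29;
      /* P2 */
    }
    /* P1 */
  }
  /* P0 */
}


y declared in the same block as P2
y = 29


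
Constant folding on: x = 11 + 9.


11 + 9 = 20 at compile time
Optimized: x = 20


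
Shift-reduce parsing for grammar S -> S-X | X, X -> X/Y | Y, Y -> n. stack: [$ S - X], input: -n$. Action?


handle 'S-X' on top; lookahead ∈ FOLLOW(S) = {-, $}
Action: reduce (S -> S-X)


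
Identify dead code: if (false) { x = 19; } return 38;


condition is constant false, so the whole block is unreachable
Dead: 'if (false) { x = 19; }'


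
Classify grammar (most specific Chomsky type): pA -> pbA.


LHS has context (more than one symbol) and |LHS| ≤ |RHS|
Classification: Type 1 (Context-Sensitive)


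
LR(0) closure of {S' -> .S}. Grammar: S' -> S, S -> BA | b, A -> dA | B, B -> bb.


Start: S' -> .S
For each item with dot before a nonterminal B, add B -> .γ for every B-production
Closure: [S' -> .S, S -> .BA, S -> .b, B -> .bb]


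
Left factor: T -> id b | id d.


Common prefix: 'id'
Factored: T -> id T', T' -> b | d


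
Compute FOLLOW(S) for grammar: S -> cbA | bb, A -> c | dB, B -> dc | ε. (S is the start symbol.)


$ ∈ FOLLOW(S). For each A -> αBβ: add FIRST(β)\{ε} to FOLLOW(B); if β nullable, add FOLLOW(A).
FOLLOW(S) = {$}


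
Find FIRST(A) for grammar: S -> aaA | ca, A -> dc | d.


Per alternative of A: FIRST(dc) = {d}; FIRST(d) = {d}
FIRST(A) = {d}


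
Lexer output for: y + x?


Scan left to right, longest-match per lexeme
Tokens: ID(y), OP(+), ID(x)


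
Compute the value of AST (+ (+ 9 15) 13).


Evaluate inner: (+ 9 15) = 24
Evaluate root: (+ 24 13) = 37
Result: 37


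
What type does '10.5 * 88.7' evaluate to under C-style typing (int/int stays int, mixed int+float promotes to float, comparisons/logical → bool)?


Operand types: float * float
Rule: mixed int/float promotes to float; int/int stays int
Result type: float


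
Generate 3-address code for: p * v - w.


Break into single-operator statements:
t1 = p * v
t2 = t1 - w


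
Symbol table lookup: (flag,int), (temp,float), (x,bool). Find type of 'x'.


Lookup 'x' → type bool


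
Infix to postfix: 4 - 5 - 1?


Left to right (same or higher precedence on left)
Postfix: 4 5 - 1 -


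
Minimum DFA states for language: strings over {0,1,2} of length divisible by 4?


Track length mod 4: states 0..3, accept at 0
Minimal DFA: 4 states


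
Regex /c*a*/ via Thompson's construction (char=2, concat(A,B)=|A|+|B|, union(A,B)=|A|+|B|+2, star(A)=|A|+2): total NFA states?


Syntax tree has 2 char leaf(s), 0 union(s), 2 star(s)
chars contribute 2×2 = 4; each union adds +2; each star adds +2
Total: 4 + 0 + 4 = 8 states


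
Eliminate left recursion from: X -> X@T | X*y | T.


Left-recursive alternatives: X@T, X*y; non-recursive: T
Introduce X': X -> TX', X' -> @TX' | *yX' | ε


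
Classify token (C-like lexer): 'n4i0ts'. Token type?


Pattern: letter/underscore followed by alphanumerics, not a keyword
Type: IDENTIFIER


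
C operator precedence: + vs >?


'+' is additive (level 9); '>' is relational (level 7)
Higher level binds tighter
'+' has higher precedence than '>'


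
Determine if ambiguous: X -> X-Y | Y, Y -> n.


precedence layered via separate nonterminal Y: deterministic
Unambiguous


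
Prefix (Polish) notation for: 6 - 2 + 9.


left-to-right (same/higher precedence on left): tree is (+ (- 6 2) 9)
Prefix: + - 6 2 9


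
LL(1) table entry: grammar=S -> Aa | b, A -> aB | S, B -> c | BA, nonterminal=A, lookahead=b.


For [A, b]: 'b' ∈ FIRST(S)
Entry: A -> S


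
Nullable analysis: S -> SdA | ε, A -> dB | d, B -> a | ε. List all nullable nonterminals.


A nonterminal is nullable iff some alternative derives ε (directly, or every symbol in it is nullable)
Nullable: {B, S}


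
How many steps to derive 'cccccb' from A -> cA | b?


Derivation: A => cA => ccA => cccA => ccccA => cccccA => cccccb
Steps: 6


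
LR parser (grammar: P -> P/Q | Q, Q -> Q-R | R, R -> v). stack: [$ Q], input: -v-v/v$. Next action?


shift '-' to continue Q -> Q-R
Action: shift


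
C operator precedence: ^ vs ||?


'^' is bitwise XOR (level 4); '||' is logical OR (level 1)
Higher level binds tighter
'^' has higher precedence than '||'


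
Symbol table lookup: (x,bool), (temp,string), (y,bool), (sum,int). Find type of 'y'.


Lookup 'y' → type bool


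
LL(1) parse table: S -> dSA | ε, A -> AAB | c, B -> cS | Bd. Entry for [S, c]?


For [S, c]: ε is nullable and 'c' ∈ FOLLOW(S)
Entry: S -> ε


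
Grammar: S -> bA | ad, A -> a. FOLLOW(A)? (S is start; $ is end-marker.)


$ ∈ FOLLOW(S). For each A -> αBβ: add FIRST(β)\{ε} to FOLLOW(B); if β nullable, add FOLLOW(A).
FOLLOW(A) = {$}


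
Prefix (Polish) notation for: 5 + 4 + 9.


left-to-right (same/higher precedence on left): tree is (+ (+ 5 4) 9)
Prefix: + + 5 4 9


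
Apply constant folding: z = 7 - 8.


7 - 8 = -1 at compile time
Optimized: z = -1


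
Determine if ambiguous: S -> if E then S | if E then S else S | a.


dangling else: 'if E then if E then a else a' parses two ways
Ambiguous


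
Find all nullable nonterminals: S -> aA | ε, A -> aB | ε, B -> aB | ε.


A nonterminal is nullable iff some alternative derives ε (directly, or every symbol in it is nullable)
Nullable: {A, B, S}


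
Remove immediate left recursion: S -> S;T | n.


Left-recursive alternatives: S;T; non-recursive: n
Introduce S': S -> nS', S' -> ;TS' | ε


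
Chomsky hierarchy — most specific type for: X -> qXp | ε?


Single nonterminal LHS, but q^n p^n is not regular
Classification: Type 2 (Context-Free)


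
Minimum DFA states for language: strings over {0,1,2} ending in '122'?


Track the longest suffix of input matching a prefix of '122': 4 classes (prefixes of length 0..3)
Minimal DFA: 4 states


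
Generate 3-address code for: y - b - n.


Break into single-operator statements:
t1 = y - b
t2 = t1 - n


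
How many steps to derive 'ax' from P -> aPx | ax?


Derivation: P => ax
Steps: 1


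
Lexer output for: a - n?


Scan left to right, longest-match per lexeme
Tokens: ID(a), OP(-), ID(n)


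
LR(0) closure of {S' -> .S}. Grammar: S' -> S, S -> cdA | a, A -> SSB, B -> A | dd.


Start: S' -> .S
For each item with dot before a nonterminal B, add B -> .γ for every B-production
Closure: [S' -> .S, S -> .cdA, S -> .a]


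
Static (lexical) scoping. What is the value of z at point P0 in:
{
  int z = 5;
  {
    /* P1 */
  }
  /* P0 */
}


z declared in the same block as P0
z = 5


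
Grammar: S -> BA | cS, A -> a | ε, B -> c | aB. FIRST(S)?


Per alternative of S: FIRST(BA) = {a, c}; FIRST(cS) = {c}
FIRST(S) = {a, c}


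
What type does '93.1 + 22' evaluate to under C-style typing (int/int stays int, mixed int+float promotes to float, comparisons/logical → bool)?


Operand types: float + int
Rule: mixed int/float promotes to float; int/int stays int
Result type: float


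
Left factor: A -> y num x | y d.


Common prefix: 'y'
Factored: A -> y A', A' -> num x | d


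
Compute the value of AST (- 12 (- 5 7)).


Evaluate inner: (- 5 7) = -2
Evaluate root: (- 12 -2) = 14
Result: 14


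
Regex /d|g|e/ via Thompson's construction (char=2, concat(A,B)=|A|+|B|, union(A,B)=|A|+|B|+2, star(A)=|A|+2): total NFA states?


Syntax tree has 3 char leaf(s), 2 union(s), 0 star(s)
chars contribute 3×2 = 6; each union adds +2; each star adds +2
Total: 6 + 4 + 0 = 10 states


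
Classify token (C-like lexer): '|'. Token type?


Pattern: operator symbol
Type: OPERATOR


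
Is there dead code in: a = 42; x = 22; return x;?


a is assigned but never read
Dead: 'a = 42'


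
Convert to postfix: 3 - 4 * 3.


* has higher precedence, evaluate 4*3 first
Postfix: 3 4 3 * -


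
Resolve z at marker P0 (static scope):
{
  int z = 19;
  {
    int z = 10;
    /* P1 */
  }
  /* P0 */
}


z declared in the same block as P0
z = 19


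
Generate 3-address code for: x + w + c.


Break into single-operator statements:
t1 = x + w
t2 = t1 + c


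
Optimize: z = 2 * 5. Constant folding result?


2 * 5 = 10 at compile time
Optimized: z = 10


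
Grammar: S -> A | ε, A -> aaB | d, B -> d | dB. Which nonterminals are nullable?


A nonterminal is nullable iff some alternative derives ε (directly, or every symbol in it is nullable)
Nullable: {S}


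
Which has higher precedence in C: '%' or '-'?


'%' is multiplicative (level 10); '-' is additive (level 9)
Higher level binds tighter
'%' has higher precedence than '-'


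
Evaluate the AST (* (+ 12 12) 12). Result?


Evaluate inner: (+ 12 12) = 24
Evaluate root: (* 24 12) = 288
Result: 288


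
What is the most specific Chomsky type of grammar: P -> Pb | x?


Left-linear: every RHS is a terminal or one nonterminal followed by a terminal
Classification: Type 3 (Regular)


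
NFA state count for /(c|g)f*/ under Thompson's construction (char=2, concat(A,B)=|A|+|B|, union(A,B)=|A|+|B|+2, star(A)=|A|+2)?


Syntax tree has 3 char leaf(s), 1 union(s), 1 star(s)
chars contribute 3×2 = 6; each union adds +2; each star adds +2
Total: 6 + 2 + 2 = 10 states


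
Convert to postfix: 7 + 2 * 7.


* has higher precedence, evaluate 2*7 first
Postfix: 7 2 7 * +


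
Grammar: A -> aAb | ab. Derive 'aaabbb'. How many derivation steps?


Derivation: A => aAb => aaAbb => aaabbb
Steps: 3


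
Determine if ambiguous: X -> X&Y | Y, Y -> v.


precedence layered via separate nonterminal Y: deterministic
Unambiguous


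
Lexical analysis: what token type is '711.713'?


Pattern: digits with a decimal point
Type: FLOAT_LITERAL


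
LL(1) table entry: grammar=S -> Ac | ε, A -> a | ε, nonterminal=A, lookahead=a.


For [A, a]: 'a' ∈ FIRST(a)
Entry: A -> a


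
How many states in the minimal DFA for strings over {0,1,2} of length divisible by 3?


Track length mod 3: states 0..2, accept at 0
Minimal DFA: 3 states


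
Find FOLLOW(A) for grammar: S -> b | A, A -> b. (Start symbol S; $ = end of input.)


$ ∈ FOLLOW(S). For each A -> αBβ: add FIRST(β)\{ε} to FOLLOW(B); if β nullable, add FOLLOW(A).
FOLLOW(A) = {$}


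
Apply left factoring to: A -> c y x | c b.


Common prefix: 'c'
Factored: A -> c A', A' -> y x | b


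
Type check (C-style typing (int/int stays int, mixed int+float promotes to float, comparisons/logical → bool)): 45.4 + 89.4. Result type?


Operand types: float + float
Rule: mixed int/float promotes to float; int/int stays int
Result type: float


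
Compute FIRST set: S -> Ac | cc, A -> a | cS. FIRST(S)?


Per alternative of S: FIRST(Ac) = {a, c}; FIRST(cc) = {c}
FIRST(S) = {a, c}


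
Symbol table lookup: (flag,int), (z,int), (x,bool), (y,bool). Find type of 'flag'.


Lookup 'flag' → type int


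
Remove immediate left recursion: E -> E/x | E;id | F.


Left-recursive alternatives: E/x, E;id; non-recursive: F
Introduce E': E -> FE', E' -> /xE' | ;idE' | ε


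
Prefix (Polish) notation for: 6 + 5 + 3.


left-to-right (same/higher precedence on left): tree is (+ (+ 6 5) 3)
Prefix: + + 6 5 3


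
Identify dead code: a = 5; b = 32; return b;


a is assigned but never read
Dead: 'a = 5'


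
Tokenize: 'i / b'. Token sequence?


Scan left to right, longest-match per lexeme
Tokens: ID(i), OP(/), ID(b)


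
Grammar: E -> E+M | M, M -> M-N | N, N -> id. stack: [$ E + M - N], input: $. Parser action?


handle 'M-N' on top
Action: reduce (M -> M-N)


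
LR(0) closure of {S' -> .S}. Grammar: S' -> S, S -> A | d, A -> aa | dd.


Start: S' -> .S
For each item with dot before a nonterminal B, add B -> .γ for every B-production
Closure: [S' -> .S, S -> .A, S -> .d, A -> .aa, A -> .dd]


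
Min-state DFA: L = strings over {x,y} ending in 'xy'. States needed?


Track the longest suffix of input matching a prefix of 'xy': 3 classes (prefixes of length 0..2)
Minimal DFA: 3 states


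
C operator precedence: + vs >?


'+' is additive (level 9); '>' is relational (level 7)
Higher level binds tighter
'+' has higher precedence than '>'


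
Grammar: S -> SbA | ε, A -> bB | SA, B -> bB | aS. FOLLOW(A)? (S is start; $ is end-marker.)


$ ∈ FOLLOW(S). For each A -> αBβ: add FIRST(β)\{ε} to FOLLOW(B); if β nullable, add FOLLOW(A).
FOLLOW(A) = {$, b}


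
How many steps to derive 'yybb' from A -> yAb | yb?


Derivation: A => yAb => yybb
Steps: 2


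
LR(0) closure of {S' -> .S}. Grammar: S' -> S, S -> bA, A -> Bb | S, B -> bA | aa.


Start: S' -> .S
For each item with dot before a nonterminal B, add B -> .γ for every B-production
Closure: [S' -> .S, S -> .bA]


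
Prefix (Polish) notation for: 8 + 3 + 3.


left-to-right (same/higher precedence on left): tree is (+ (+ 8 3) 3)
Prefix: + + 8 3 3


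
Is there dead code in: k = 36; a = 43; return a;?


k is assigned but never read
Dead: 'k = 36'


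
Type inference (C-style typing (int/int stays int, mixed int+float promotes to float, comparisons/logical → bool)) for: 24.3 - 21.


Operand types: float - int
Rule: mixed int/float promotes to float; int/int stays int
Result type: float


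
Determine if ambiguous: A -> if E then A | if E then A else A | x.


dangling else: 'if E then if E then x else x' parses two ways
Ambiguous


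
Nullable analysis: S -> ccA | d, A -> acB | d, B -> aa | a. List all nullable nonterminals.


A nonterminal is nullable iff some alternative derives ε (directly, or every symbol in it is nullable)
Nullable: {}


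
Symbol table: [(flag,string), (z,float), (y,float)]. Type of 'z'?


Lookup 'z' → type float


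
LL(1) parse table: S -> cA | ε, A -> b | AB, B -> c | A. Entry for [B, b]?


For [B, b]: 'b' ∈ FIRST(A)
Entry: B -> A


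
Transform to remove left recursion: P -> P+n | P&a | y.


Left-recursive alternatives: P+n, P&a; non-recursive: y
Introduce P': P -> yP', P' -> +nP' | &aP' | ε


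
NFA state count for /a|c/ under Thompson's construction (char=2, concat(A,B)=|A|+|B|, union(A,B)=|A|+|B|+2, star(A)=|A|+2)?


Syntax tree has 2 char leaf(s), 1 union(s), 0 star(s)
chars contribute 2×2 = 4; each union adds +2; each star adds +2
Total: 4 + 2 + 0 = 6 states


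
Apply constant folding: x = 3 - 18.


3 - 18 = -15 at compile time
Optimized: x = -15


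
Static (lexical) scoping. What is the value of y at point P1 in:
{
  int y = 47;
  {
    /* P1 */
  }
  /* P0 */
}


P1's block does not declare y; resolves to the enclosing declaration at depth 0
y = 47


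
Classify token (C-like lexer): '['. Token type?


Pattern: delimiter/punctuation
Type: PUNCTUATION


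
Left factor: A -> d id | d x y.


Common prefix: 'd'
Factored: A -> d A', A' -> id | x y


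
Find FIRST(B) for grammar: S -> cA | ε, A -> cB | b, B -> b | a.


Per alternative of B: FIRST(b) = {b}; FIRST(a) = {a}
FIRST(B) = {a, b}


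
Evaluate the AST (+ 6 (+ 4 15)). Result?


Evaluate inner: (+ 4 15) = 19
Evaluate root: (+ 6 19) = 25
Result: 25


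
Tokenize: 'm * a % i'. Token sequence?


Scan left to right, longest-match per lexeme
Tokens: ID(m), OP(*), ID(a), OP(%), ID(i)


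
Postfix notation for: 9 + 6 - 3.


Left to right (same or higher precedence on left)
Postfix: 9 6 + 3 -


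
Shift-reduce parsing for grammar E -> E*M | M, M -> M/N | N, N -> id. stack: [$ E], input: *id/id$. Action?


shift '*' to continue E -> E*M
Action: shift


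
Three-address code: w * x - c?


Break into single-operator statements:
t1 = w * x
t2 = t1 - c


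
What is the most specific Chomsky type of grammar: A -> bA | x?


Right-linear: every RHS is a terminal or a terminal followed by one nonterminal
Classification: Type 3 (Regular)


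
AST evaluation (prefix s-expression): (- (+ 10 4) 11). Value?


Evaluate inner: (+ 10 4) = 14
Evaluate root: (- 14 11) = 3
Result: 3


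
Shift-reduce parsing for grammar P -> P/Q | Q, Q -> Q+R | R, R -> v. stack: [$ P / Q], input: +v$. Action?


'+' can extend Q; shift to build Q -> Q+R
Action: shift


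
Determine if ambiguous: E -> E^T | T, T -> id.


precedence layered via separate nonterminal T: deterministic
Unambiguous


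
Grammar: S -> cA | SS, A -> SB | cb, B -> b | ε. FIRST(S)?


Per alternative of S: FIRST(cA) = {c}; FIRST(SS) = {c}
FIRST(S) = {c}


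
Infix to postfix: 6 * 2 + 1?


Left to right (same or higher precedence on left)
Postfix: 6 2 * 1 +


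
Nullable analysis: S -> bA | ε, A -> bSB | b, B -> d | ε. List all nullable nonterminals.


A nonterminal is nullable iff some alternative derives ε (directly, or every symbol in it is nullable)
Nullable: {B, S}


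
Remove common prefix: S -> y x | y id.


Common prefix: 'y'
Factored: S -> y S', S' -> x | id


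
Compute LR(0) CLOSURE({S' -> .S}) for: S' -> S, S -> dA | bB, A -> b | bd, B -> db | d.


Start: S' -> .S
For each item with dot before a nonterminal B, add B -> .γ for every B-production
Closure: [S' -> .S, S -> .dA, S -> .bB]


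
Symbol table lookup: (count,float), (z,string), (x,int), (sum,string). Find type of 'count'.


Lookup 'count' → type float


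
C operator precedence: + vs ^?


'+' is additive (level 9); '^' is bitwise XOR (level 4)
Higher level binds tighter
'+' has higher precedence than '^'


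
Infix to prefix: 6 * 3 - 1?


left-to-right (same/higher precedence on left): tree is (- (* 6 3) 1)
Prefix: - * 6 3 1


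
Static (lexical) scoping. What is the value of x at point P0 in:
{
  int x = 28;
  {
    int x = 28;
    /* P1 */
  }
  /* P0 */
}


x declared in the same block as P0
x = 28


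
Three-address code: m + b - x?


Break into single-operator statements:
t1 = m + b
t2 = t1 - x


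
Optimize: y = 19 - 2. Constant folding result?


19 - 2 = 17 at compile time
Optimized: y = 17


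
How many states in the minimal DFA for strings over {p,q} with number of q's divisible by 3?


Track (count of q) mod 3: states 0..2, accept at 0
Minimal DFA: 3 states


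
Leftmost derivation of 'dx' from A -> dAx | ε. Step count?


Derivation: A => dAx => dx
Steps: 2


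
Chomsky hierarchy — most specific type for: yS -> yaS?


LHS has context (more than one symbol) and |LHS| ≤ |RHS|
Classification: Type 1 (Context-Sensitive)


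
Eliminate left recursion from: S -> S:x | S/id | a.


Left-recursive alternatives: S:x, S/id; non-recursive: a
Introduce S': S -> aS', S' -> :xS' | /idS' | ε


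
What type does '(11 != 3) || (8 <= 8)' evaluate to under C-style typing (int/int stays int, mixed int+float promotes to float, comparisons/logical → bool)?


Operand types: bool || bool
Rule: logical operators take bool operands and yield bool
Result type: bool


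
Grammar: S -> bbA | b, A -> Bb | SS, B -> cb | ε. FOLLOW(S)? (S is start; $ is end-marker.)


$ ∈ FOLLOW(S). For each A -> αBβ: add FIRST(β)\{ε} to FOLLOW(B); if β nullable, add FOLLOW(A).
FOLLOW(S) = {$, b}


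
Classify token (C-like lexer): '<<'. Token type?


Pattern: operator symbol
Type: OPERATOR


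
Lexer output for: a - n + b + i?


Scan left to right, longest-match per lexeme
Tokens: ID(a), OP(-), ID(n), OP(+), ID(b), OP(+), ID(i)


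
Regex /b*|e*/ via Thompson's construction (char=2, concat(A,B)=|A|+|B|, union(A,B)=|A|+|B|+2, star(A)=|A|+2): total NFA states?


Syntax tree has 2 char leaf(s), 1 union(s), 2 star(s)
chars contribute 2×2 = 4; each union adds +2; each star adds +2
Total: 4 + 2 + 4 = 10 states


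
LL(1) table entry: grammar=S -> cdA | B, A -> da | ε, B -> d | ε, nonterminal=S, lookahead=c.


For [S, c]: 'c' ∈ FIRST(cdA)
Entry: S -> cdA


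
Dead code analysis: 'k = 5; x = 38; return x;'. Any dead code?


k is assigned but never read
Dead: 'k = 5'


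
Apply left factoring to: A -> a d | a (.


Common prefix: 'a'
Factored: A -> a A', A' -> d | (


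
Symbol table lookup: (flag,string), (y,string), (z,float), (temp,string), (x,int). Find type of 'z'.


Lookup 'z' → type float


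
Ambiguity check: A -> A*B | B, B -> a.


precedence layered via separate nonterminal B: deterministic
Unambiguous


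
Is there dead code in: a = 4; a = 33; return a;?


first assignment to a is overwritten before any read
Dead: 'a = 4'


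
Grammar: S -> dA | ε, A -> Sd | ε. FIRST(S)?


Per alternative of S: FIRST(dA) = {d}; FIRST(ε) = {ε}
FIRST(S) = {d, ε}


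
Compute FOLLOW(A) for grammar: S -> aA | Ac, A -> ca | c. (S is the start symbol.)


$ ∈ FOLLOW(S). For each A -> αBβ: add FIRST(β)\{ε} to FOLLOW(B); if β nullable, add FOLLOW(A).
FOLLOW(A) = {$, c}


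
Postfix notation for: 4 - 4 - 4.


Left to right (same or higher precedence on left)
Postfix: 4 4 - 4 -


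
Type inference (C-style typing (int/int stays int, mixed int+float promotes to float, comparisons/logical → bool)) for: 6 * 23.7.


Operand types: int * float
Rule: mixed int/float promotes to float; int/int stays int
Result type: float


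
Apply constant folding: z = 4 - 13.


4 - 13 = -9 at compile time
Optimized: z = -9


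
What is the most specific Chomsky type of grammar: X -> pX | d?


Right-linear: every RHS is a terminal or a terminal followed by one nonterminal
Classification: Type 3 (Regular)


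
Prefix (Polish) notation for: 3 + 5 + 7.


left-to-right (same/higher precedence on left): tree is (+ (+ 3 5) 7)
Prefix: + + 3 5 7


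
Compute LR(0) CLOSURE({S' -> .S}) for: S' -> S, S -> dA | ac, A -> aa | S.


Start: S' -> .S
For each item with dot before a nonterminal B, add B -> .γ for every B-production
Closure: [S' -> .S, S -> .dA, S -> .ac]


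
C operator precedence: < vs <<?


'<<' is shift (level 8); '<' is relational (level 7)
Higher level binds tighter
'<<' has higher precedence than '<'


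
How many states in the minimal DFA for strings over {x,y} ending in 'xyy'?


Track the longest suffix of input matching a prefix of 'xyy': 4 classes (prefixes of length 0..3)
Minimal DFA: 4 states


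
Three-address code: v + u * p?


Break into single-operator statements:
t1 = u * p
t2 = v + t1


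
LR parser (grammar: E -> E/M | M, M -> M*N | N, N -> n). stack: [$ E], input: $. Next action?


start symbol E on stack, input exhausted
Action: accept


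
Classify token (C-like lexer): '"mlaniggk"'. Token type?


Pattern: double-quoted sequence
Type: STRING_LITERAL


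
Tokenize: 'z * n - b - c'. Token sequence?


Scan left to right, longest-match per lexeme
Tokens: ID(z), OP(*), ID(n), OP(-), ID(b), OP(-), ID(c)


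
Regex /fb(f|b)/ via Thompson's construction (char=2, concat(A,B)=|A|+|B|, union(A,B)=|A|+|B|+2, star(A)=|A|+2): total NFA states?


Syntax tree has 4 char leaf(s), 1 union(s), 0 star(s)
chars contribute 4×2 = 8; each union adds +2; each star adds +2
Total: 8 + 2 + 0 = 10 states


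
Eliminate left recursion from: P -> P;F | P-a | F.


Left-recursive alternatives: P;F, P-a; non-recursive: F
Introduce P': P -> FP', P' -> ;FP' | -aP' | ε


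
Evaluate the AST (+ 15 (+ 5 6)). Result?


Evaluate inner: (+ 5 6) = 11
Evaluate root: (+ 15 11) = 26
Result: 26


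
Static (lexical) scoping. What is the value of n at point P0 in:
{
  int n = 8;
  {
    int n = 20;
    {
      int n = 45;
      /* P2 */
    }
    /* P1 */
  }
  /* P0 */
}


n declared in the same block as P0
n = 8


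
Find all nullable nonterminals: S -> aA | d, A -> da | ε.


A nonterminal is nullable iff some alternative derives ε (directly, or every symbol in it is nullable)
Nullable: {A}


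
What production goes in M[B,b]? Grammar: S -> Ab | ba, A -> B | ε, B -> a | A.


For [B, b]: A is nullable and 'b' ∈ FOLLOW(B)
Entry: B -> A


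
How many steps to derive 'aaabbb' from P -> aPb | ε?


Derivation: P => aPb => aaPbb => aaaPbbb => aaabbb
Steps: 4


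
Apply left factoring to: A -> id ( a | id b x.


Common prefix: 'id'
Factored: A -> id A', A' -> ( a | b x


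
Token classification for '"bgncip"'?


Pattern: double-quoted sequence
Type: STRING_LITERAL


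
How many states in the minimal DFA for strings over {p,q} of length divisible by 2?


Track length mod 2: states 0..1, accept at 0
Minimal DFA: 2 states


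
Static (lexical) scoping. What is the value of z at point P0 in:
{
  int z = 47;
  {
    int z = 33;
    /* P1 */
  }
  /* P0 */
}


z declared in the same block as P0
z = 47


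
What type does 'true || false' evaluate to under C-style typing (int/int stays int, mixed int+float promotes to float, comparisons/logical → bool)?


Operand types: bool || bool
Rule: logical operators take bool operands and yield bool
Result type: bool


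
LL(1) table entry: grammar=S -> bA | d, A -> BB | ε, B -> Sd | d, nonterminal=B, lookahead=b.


For [B, b]: 'b' ∈ FIRST(Sd)
Entry: B -> Sd


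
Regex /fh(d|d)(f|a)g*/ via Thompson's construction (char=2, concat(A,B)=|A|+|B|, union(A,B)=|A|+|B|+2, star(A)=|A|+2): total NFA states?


Syntax tree has 7 char leaf(s), 2 union(s), 1 star(s)
chars contribute 7×2 = 14; each union adds +2; each star adds +2
Total: 14 + 4 + 2 = 20 states


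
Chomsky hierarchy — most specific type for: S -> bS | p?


Right-linear: every RHS is a terminal or a terminal followed by one nonterminal
Classification: Type 3 (Regular)


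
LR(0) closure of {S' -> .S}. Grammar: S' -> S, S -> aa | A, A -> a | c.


Start: S' -> .S
For each item with dot before a nonterminal B, add B -> .γ for every B-production
Closure: [S' -> .S, S -> .aa, S -> .A, A -> .a, A -> .c]


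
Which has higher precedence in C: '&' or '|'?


'&' is bitwise AND (level 5); '|' is bitwise OR (level 3)
Higher level binds tighter
'&' has higher precedence than '|'


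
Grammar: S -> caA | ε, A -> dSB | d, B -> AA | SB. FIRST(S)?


Per alternative of S: FIRST(caA) = {c}; FIRST(ε) = {ε}
FIRST(S) = {c, ε}


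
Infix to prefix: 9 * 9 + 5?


left-to-right (same/higher precedence on left): tree is (+ (* 9 9) 5)
Prefix: + * 9 9 5


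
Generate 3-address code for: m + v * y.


Break into single-operator statements:
t1 = v * y
t2 = m + t1


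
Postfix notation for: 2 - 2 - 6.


Left to right (same or higher precedence on left)
Postfix: 2 2 - 6 -


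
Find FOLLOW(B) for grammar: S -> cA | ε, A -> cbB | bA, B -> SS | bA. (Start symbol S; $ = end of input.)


$ ∈ FOLLOW(S). For each A -> αBβ: add FIRST(β)\{ε} to FOLLOW(B); if β nullable, add FOLLOW(A).
FOLLOW(B) = {$, c}


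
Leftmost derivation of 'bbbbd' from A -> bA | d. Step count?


Derivation: A => bA => bbA => bbbA => bbbbA => bbbbd
Steps: 5


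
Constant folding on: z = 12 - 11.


12 - 11 = 1 at compile time
Optimized: z = 1


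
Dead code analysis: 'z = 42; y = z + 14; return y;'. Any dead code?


z is read by y's definition; y is returned
No dead code


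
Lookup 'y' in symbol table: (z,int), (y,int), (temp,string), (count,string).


Lookup 'y' → type int


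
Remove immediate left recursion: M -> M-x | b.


Left-recursive alternatives: M-x; non-recursive: b
Introduce M': M -> bM', M' -> -xM' | ε


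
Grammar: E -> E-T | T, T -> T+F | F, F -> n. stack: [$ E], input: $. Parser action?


start symbol E on stack, input exhausted
Action: accept


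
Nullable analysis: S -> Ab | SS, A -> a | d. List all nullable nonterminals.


A nonterminal is nullable iff some alternative derives ε (directly, or every symbol in it is nullable)
Nullable: {}


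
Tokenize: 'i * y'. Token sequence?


Scan left to right, longest-match per lexeme
Tokens: ID(i), OP(*), ID(y)


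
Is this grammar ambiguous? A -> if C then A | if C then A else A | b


dangling else: 'if C then if C then b else b' parses two ways
Ambiguous


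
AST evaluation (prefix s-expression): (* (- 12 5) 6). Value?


Evaluate inner: (- 12 5) = 7
Evaluate root: (* 7 6) = 42
Result: 42


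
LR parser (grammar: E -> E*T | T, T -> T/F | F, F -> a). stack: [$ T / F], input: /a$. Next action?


handle 'T/F' on top
Action: reduce (T -> T/F)


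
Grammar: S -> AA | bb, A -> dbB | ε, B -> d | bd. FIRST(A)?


Per alternative of A: FIRST(dbB) = {d}; FIRST(ε) = {ε}
FIRST(A) = {d, ε}


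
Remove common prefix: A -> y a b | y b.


Common prefix: 'y'
Factored: A -> y A', A' -> a b | b


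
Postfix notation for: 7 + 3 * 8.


* has higher precedence, evaluate 3*8 first
Postfix: 7 3 8 * +


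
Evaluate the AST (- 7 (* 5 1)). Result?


Evaluate inner: (* 5 1) = 5
Evaluate root: (- 7 5) = 2
Result: 2


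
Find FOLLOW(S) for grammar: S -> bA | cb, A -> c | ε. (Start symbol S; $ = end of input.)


$ ∈ FOLLOW(S). For each A -> αBβ: add FIRST(β)\{ε} to FOLLOW(B); if β nullable, add FOLLOW(A).
FOLLOW(S) = {$}


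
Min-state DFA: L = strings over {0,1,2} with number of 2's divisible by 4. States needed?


Track (count of 2) mod 4: states 0..3, accept at 0
Minimal DFA: 4 states


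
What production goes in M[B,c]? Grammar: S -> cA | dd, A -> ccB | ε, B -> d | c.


For [B, c]: 'c' ∈ FIRST(c)
Entry: B -> c


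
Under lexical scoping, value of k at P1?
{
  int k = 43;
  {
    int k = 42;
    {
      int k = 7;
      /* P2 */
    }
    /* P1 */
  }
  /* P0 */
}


k declared in the same block as P1
k = 42


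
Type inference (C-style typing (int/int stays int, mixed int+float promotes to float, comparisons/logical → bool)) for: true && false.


Operand types: bool && bool
Rule: logical operators take bool operands and yield bool
Result type: bool


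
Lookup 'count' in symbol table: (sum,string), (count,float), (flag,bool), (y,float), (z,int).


Lookup 'count' → type float


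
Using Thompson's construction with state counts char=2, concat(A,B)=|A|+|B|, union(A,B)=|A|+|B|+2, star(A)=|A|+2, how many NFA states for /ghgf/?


Syntax tree has 4 char leaf(s), 0 union(s), 0 star(s)
chars contribute 4×2 = 8; each union adds +2; each star adds +2
Total: 8 + 0 + 0 = 8 states


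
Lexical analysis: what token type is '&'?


Pattern: operator symbol
Type: OPERATOR


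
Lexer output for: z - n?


Scan left to right, longest-match per lexeme
Tokens: ID(z), OP(-), ID(n)


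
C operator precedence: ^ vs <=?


'<=' is relational (level 7); '^' is bitwise XOR (level 4)
Higher level binds tighter
'<=' has higher precedence than '^'


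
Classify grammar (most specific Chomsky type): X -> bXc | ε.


Single nonterminal LHS, but b^n c^n is not regular
Classification: Type 2 (Context-Free)


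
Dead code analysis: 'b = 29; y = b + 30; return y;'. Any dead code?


b is read by y's definition; y is returned
No dead code


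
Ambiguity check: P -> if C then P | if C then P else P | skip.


dangling else: 'if C then if C then skip else skip' parses two ways
Ambiguous


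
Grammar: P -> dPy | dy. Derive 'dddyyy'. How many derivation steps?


Derivation: P => dPy => ddPyy => dddyyy
Steps: 3


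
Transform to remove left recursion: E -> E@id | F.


Left-recursive alternatives: E@id; non-recursive: F
Introduce E': E -> FE', E' -> @idE' | ε


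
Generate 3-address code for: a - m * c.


Break into single-operator statements:
t1 = m * c
t2 = a - t1


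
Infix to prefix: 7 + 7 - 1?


left-to-right (same/higher precedence on left): tree is (- (+ 7 7) 1)
Prefix: - + 7 7 1


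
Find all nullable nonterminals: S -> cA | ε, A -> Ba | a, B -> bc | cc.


A nonterminal is nullable iff some alternative derives ε (directly, or every symbol in it is nullable)
Nullable: {S}


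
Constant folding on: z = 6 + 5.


6 + 5 = 11 at compile time
Optimized: z = 11


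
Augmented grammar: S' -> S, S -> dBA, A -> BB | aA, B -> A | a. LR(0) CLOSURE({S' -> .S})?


Start: S' -> .S
For each item with dot before a nonterminal B, add B -> .γ for every B-production
Closure: [S' -> .S, S -> .dBA]


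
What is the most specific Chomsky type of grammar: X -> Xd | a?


Left-linear: every RHS is a terminal or one nonterminal followed by a terminal
Classification: Type 3 (Regular)


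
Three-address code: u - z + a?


Break into single-operator statements:
t1 = u - z
t2 = t1 + a


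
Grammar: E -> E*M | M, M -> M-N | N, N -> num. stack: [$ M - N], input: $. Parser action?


handle 'M-N' on top
Action: reduce (M -> M-N)


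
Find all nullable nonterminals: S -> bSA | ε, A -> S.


A nonterminal is nullable iff some alternative derives ε (directly, or every symbol in it is nullable)
Nullable: {A, S}


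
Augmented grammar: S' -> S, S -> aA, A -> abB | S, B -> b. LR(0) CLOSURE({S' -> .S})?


Start: S' -> .S
For each item with dot before a nonterminal B, add B -> .γ for every B-production
Closure: [S' -> .S, S -> .aA]


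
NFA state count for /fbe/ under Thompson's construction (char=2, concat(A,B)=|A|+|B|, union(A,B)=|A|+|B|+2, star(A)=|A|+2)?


Syntax tree has 3 char leaf(s), 0 union(s), 0 star(s)
chars contribute 3×2 = 6; each union adds +2; each star adds +2
Total: 6 + 0 + 0 = 6 states


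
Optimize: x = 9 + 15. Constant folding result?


9 + 15 = 24 at compile time
Optimized: x = 24


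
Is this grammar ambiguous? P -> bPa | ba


balanced b^n…a^n: each string has a unique parse
Unambiguous
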